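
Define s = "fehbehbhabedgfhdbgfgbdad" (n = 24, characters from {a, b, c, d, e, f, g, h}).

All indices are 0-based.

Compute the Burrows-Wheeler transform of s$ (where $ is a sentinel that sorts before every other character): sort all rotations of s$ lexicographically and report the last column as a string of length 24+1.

rank  rotation                   last
    0  $fehbehbhabedgfhdbgfgbdad  d
    1  abedgfhdbgfgbdad$fehbehbh  h
    2  ad$fehbehbhabedgfhdbgfgbd  d
    3  bdad$fehbehbhabedgfhdbgfg  g
    4  bedgfhdbgfgbdad$fehbehbha  a
    5  behbhabedgfhdbgfgbdad$feh  h
    6  bgfgbdad$fehbehbhabedgfhd  d
    7  bhabedgfhdbgfgbdad$fehbeh  h
    8  d$fehbehbhabedgfhdbgfgbda  a
    9  dad$fehbehbhabedgfhdbgfgb  b
   10  dbgfgbdad$fehbehbhabedgfh  h
   11  dgfhdbgfgbdad$fehbehbhabe  e
   12  edgfhdbgfgbdad$fehbehbhab  b
   13  ehbehbhabedgfhdbgfgbdad$f  f
   14  ehbhabedgfhdbgfgbdad$fehb  b
   15  fehbehbhabedgfhdbgfgbdad$  $
   16  fgbdad$fehbehbhabedgfhdbg  g
   17  fhdbgfgbdad$fehbehbhabedg  g
   18  gbdad$fehbehbhabedgfhdbgf  f
   19  gfgbdad$fehbehbhabedgfhdb  b
   20  gfhdbgfgbdad$fehbehbhabed  d
   21  habedgfhdbgfgbdad$fehbehb  b
   22  hbehbhabedgfhdbgfgbdad$fe  e
   23  hbhabedgfhdbgfgbdad$fehbe  e
   24  hdbgfgbdad$fehbehbhabedgf  f

dhdgahdhabhebfb$ggfbdbeef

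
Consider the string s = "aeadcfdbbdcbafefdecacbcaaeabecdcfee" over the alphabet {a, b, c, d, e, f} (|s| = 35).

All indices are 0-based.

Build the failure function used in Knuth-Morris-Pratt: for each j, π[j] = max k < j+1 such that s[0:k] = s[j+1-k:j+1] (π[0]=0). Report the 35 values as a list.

[0, 0, 1, 0, 0, 0, 0, 0, 0, 0, 0, 0, 1, 0, 0, 0, 0, 0, 0, 1, 0, 0, 0, 1, 1, 2, 3, 0, 0, 0, 0, 0, 0, 0, 0]

π[0] = 0
j=1 s[j]='e': π[1]=0 (border '')
j=2 s[j]='a': π[2]=1 (border 'a')
j=3 s[j]='d': k: 1→0; π[3]=0 (border '')
j=4 s[j]='c': π[4]=0 (border '')
j=5 s[j]='f': π[5]=0 (border '')
j=6 s[j]='d': π[6]=0 (border '')
j=7 s[j]='b': π[7]=0 (border '')
j=8 s[j]='b': π[8]=0 (border '')
j=9 s[j]='d': π[9]=0 (border '')
j=10 s[j]='c': π[10]=0 (border '')
j=11 s[j]='b': π[11]=0 (border '')
j=12 s[j]='a': π[12]=1 (border 'a')
j=13 s[j]='f': k: 1→0; π[13]=0 (border '')
j=14 s[j]='e': π[14]=0 (border '')
j=15 s[j]='f': π[15]=0 (border '')
j=16 s[j]='d': π[16]=0 (border '')
j=17 s[j]='e': π[17]=0 (border '')
j=18 s[j]='c': π[18]=0 (border '')
j=19 s[j]='a': π[19]=1 (border 'a')
j=20 s[j]='c': k: 1→0; π[20]=0 (border '')
j=21 s[j]='b': π[21]=0 (border '')
j=22 s[j]='c': π[22]=0 (border '')
j=23 s[j]='a': π[23]=1 (border 'a')
j=24 s[j]='a': k: 1→0; π[24]=1 (border 'a')
j=25 s[j]='e': π[25]=2 (border 'ae')
j=26 s[j]='a': π[26]=3 (border 'aea')
j=27 s[j]='b': k: 3→1→0; π[27]=0 (border '')
j=28 s[j]='e': π[28]=0 (border '')
j=29 s[j]='c': π[29]=0 (border '')
j=30 s[j]='d': π[30]=0 (border '')
j=31 s[j]='c': π[31]=0 (border '')
j=32 s[j]='f': π[32]=0 (border '')
j=33 s[j]='e': π[33]=0 (border '')
j=34 s[j]='e': π[34]=0 (border '')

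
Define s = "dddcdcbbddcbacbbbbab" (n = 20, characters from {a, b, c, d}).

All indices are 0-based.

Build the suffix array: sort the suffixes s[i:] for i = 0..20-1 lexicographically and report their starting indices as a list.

rank→(start, suffix):
  0 → (18, 'ab')
  1 → (12, 'acbbbbab')
  2 → (19, 'b')
  3 → (17, 'bab')
  4 → (11, 'bacbbbbab')
  5 → (16, 'bbab')
  6 → (15, 'bbbab')
  7 → (14, 'bbbbab')
  8 → (6, 'bbddcbacbbbbab')
  9 → (7, 'bddcbacbbbbab')
  10 → (10, 'cbacbbbbab')
  11 → (13, 'cbbbbab')
  12 → (5, 'cbbddcbacbbbbab')
  13 → (3, 'cdcbbddcbacbbbbab')
  14 → (9, 'dcbacbbbbab')
  15 → (4, 'dcbbddcbacbbbbab')
  16 → (2, 'dcdcbbddcbacbbbbab')
  17 → (8, 'ddcbacbbbbab')
  18 → (1, 'ddcdcbbddcbacbbbbab')
  19 → (0, 'dddcdcbbddcbacbbbbab')

[18, 12, 19, 17, 11, 16, 15, 14, 6, 7, 10, 13, 5, 3, 9, 4, 2, 8, 1, 0]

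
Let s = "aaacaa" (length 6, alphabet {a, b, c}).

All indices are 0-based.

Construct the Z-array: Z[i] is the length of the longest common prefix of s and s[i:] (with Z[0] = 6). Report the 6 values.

Z[0]=6
i=1: i≥r, start 0; Z[1]=2 scan→box=[1,3)
i=2: min(r-i=1, Z[1]=2)=1; Z[2]=1
i=3: i≥r, start 0; Z[3]=0
i=4: i≥r, start 0; Z[4]=2 scan→box=[4,6)
i=5: min(r-i=1, Z[1]=2)=1; Z[5]=1

[6, 2, 1, 0, 2, 1]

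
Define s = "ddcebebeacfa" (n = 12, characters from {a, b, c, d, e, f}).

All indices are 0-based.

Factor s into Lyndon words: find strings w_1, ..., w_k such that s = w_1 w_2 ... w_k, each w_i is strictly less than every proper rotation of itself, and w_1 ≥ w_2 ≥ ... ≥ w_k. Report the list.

emit factor 1: 'd' (i=0, period=1)
emit factor 2: 'd' (i=1, period=1)
emit factor 3: 'ce' (i=2, period=2)
emit factor 4: 'be' (i=4, period=2)
emit factor 5: 'be' (i=6, period=2)
emit factor 6: 'acf' (i=8, period=3)
emit factor 7: 'a' (i=11, period=1)

["d", "d", "ce", "be", "be", "acf", "a"]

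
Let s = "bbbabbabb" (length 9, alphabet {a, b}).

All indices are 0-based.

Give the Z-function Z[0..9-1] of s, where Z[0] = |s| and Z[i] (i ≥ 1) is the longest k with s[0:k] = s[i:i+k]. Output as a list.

[9, 2, 1, 0, 2, 1, 0, 2, 1]

Z[0]=9
i=1: fresh scan; Z[1]=2 extend→box=[1,3)
i=2: min(r-i=1, Z[1]=2)=1; Z[2]=1
i=3: fresh scan; Z[3]=0
i=4: fresh scan; Z[4]=2 extend→box=[4,6)
i=5: min(r-i=1, Z[1]=2)=1; Z[5]=1
i=6: fresh scan; Z[6]=0
i=7: fresh scan; Z[7]=2 extend→box=[7,9)
i=8: min(r-i=1, Z[1]=2)=1; Z[8]=1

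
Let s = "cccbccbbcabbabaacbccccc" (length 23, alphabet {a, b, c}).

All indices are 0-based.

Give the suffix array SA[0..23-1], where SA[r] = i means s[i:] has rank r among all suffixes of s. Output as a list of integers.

rank | idx | suffix
   0 |  14 | aacbccccc
   1 |  12 | abaacbccccc
   2 |   9 | abbabaacbccccc
   3 |  15 | acbccccc
   4 |  13 | baacbccccc
   5 |  11 | babaacbccccc
   6 |  10 | bbabaacbccccc
   7 |   6 | bbcabbabaacbccccc
   8 |   7 | bcabbabaacbccccc
   9 |   3 | bccbbcabbabaacbccccc
  10 |  17 | bccccc
  11 |  22 | c
  12 |   8 | cabbabaacbccccc
  13 |   5 | cbbcabbabaacbccccc
  14 |   2 | cbccbbcabbabaacbccccc
  15 |  16 | cbccccc
  16 |  21 | cc
  17 |   4 | ccbbcabbabaacbccccc
  18 |   1 | ccbccbbcabbabaacbccccc
  19 |  20 | ccc
  20 |   0 | cccbccbbcabbabaacbccccc
  21 |  19 | cccc
  22 |  18 | ccccc

[14, 12, 9, 15, 13, 11, 10, 6, 7, 3, 17, 22, 8, 5, 2, 16, 21, 4, 1, 20, 0, 19, 18]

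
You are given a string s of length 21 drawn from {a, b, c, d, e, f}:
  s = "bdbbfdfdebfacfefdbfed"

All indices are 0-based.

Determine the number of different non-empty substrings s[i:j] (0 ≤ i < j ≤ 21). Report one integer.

210

rank→(start, suffix):
  0 → (11, 'acfefdbfed')
  1 → (2, 'bbfdfdebfacfefdbfed')
  2 → (0, 'bdbbfdfdebfacfefdbfed')
  3 → (9, 'bfacfefdbfed')
  4 → (3, 'bfdfdebfacfefdbfed')
  5 → (17, 'bfed')
  6 → (12, 'cfefdbfed')
  7 → (20, 'd')
  8 → (1, 'dbbfdfdebfacfefdbfed')
  9 → (16, 'dbfed')
  10 → (7, 'debfacfefdbfed')
  11 → (5, 'dfdebfacfefdbfed')
  12 → (8, 'ebfacfefdbfed')
  13 → (19, 'ed')
  14 → (14, 'efdbfed')
  15 → (10, 'facfefdbfed')
  16 → (15, 'fdbfed')
  17 → (6, 'fdebfacfefdbfed')
  18 → (4, 'fdfdebfacfefdbfed')
  19 → (18, 'fed')
  20 → (13, 'fefdbfed')

SA = [11, 2, 0, 9, 3, 17, 12, 20, 1, 16, 7, 5, 8, 19, 14, 10, 15, 6, 4, 18, 13]
i: (SA[i-1],SA[i]) lcp shared
  1: (11,2) 0 ''
  2: (2,0) 1 'b'
  3: (0,9) 1 'b'
  4: (9,3) 2 'bf'
  5: (3,17) 2 'bf'
  6: (17,12) 0 ''
  7: (12,20) 0 ''
  8: (20,1) 1 'd'
  9: (1,16) 2 'db'
  10: (16,7) 1 'd'
  11: (7,5) 1 'd'
  12: (5,8) 0 ''
  13: (8,19) 1 'e'
  14: (19,14) 1 'e'
  15: (14,10) 0 ''
  16: (10,15) 1 'f'
  17: (15,6) 2 'fd'
  18: (6,4) 2 'fd'
  19: (4,18) 1 'f'
  20: (18,13) 2 'fe'

n(n+1)/2 = 21·22/2 = 231
Σ LCP = 0 + 0 + 1 + 1 + 2 + 2 + 0 + 0 + 1 + 2 + 1 + 1 + 0 + 1 + 1 + 0 + 1 + 2 + 2 + 1 + 2 = 21
distinct = 231 − 21 = 210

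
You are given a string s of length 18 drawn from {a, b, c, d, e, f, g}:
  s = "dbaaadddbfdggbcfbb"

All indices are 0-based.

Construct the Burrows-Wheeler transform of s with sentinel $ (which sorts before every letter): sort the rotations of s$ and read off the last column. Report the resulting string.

bbaabdfgdb$ddafcbgd

rank  rotation             last
    0  $dbaaadddbfdggbcfbb  b
    1  aaadddbfdggbcfbb$db  b
    2  aadddbfdggbcfbb$dba  a
    3  adddbfdggbcfbb$dbaa  a
    4  b$dbaaadddbfdggbcfb  b
    5  baaadddbfdggbcfbb$d  d
    6  bb$dbaaadddbfdggbcf  f
    7  bcfbb$dbaaadddbfdgg  g
    8  bfdggbcfbb$dbaaaddd  d
    9  cfbb$dbaaadddbfdggb  b
   10  dbaaadddbfdggbcfbb$  $
   11  dbfdggbcfbb$dbaaadd  d
   12  ddbfdggbcfbb$dbaaad  d
   13  dddbfdggbcfbb$dbaaa  a
   14  dggbcfbb$dbaaadddbf  f
   15  fbb$dbaaadddbfdggbc  c
   16  fdggbcfbb$dbaaadddb  b
   17  gbcfbb$dbaaadddbfdg  g
   18  ggbcfbb$dbaaadddbfd  d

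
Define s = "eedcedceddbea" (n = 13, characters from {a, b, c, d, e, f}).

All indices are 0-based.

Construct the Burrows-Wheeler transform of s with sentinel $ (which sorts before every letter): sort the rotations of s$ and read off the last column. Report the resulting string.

aeddddeeebecc$

rank  rotation        last
    0  $eedcedceddbea  a
    1  a$eedcedceddbe  e
    2  bea$eedcedcedd  d
    3  cedceddbea$eed  d
    4  ceddbea$eedced  d
    5  dbea$eedcedced  d
    6  dcedceddbea$ee  e
    7  dceddbea$eedce  e
    8  ddbea$eedcedce  e
    9  ea$eedcedceddb  b
   10  edcedceddbea$e  e
   11  edceddbea$eedc  c
   12  eddbea$eedcedc  c
   13  eedcedceddbea$  $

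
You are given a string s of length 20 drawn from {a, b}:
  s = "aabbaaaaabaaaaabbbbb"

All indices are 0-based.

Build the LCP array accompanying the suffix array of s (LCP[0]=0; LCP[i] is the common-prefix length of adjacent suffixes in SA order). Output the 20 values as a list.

[0, 6, 4, 5, 3, 4, 2, 3, 4, 1, 2, 3, 0, 1, 7, 1, 2, 2, 3, 4]

sorted suffixes:
  #0 SA[0]=4  'aaaaabaaaaabbbbb'
  #1 SA[1]=10  'aaaaabbbbb'
  #2 SA[2]=5  'aaaabaaaaabbbbb'
  #3 SA[3]=11  'aaaabbbbb'
  #4 SA[4]=6  'aaabaaaaabbbbb'
  #5 SA[5]=12  'aaabbbbb'
  #6 SA[6]=7  'aabaaaaabbbbb'
  #7 SA[7]=0  'aabbaaaaabaaaaabbbbb'
  #8 SA[8]=13  'aabbbbb'
  #9 SA[9]=8  'abaaaaabbbbb'
  #10 SA[10]=1  'abbaaaaabaaaaabbbbb'
  #11 SA[11]=14  'abbbbb'
  #12 SA[12]=19  'b'
  #13 SA[13]=3  'baaaaabaaaaabbbbb'
  #14 SA[14]=9  'baaaaabbbbb'
  #15 SA[15]=18  'bb'
  #16 SA[16]=2  'bbaaaaabaaaaabbbbb'
  #17 SA[17]=17  'bbb'
  #18 SA[18]=16  'bbbb'
  #19 SA[19]=15  'bbbbb'

SA = [4, 10, 5, 11, 6, 12, 7, 0, 13, 8, 1, 14, 19, 3, 9, 18, 2, 17, 16, 15]
rank  pair      lcp
   1  s[4:],s[10:]  6  'aaaaab'
   2  s[10:],s[5:]  4  'aaaa'
   3  s[5:],s[11:]  5  'aaaab'
   4  s[11:],s[6:]  3  'aaa'
   5  s[6:],s[12:]  4  'aaab'
   6  s[12:],s[7:]  2  'aa'
   7  s[7:],s[0:]  3  'aab'
   8  s[0:],s[13:]  4  'aabb'
   9  s[13:],s[8:]  1  'a'
  10  s[8:],s[1:]  2  'ab'
  11  s[1:],s[14:]  3  'abb'
  12  s[14:],s[19:]  0  ''
  13  s[19:],s[3:]  1  'b'
  14  s[3:],s[9:]  7  'baaaaab'
  15  s[9:],s[18:]  1  'b'
  16  s[18:],s[2:]  2  'bb'
  17  s[2:],s[17:]  2  'bb'
  18  s[17:],s[16:]  3  'bbb'
  19  s[16:],s[15:]  4  'bbbb'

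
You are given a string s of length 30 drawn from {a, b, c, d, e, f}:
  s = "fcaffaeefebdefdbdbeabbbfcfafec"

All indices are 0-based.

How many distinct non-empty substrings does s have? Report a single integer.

433

rank→(start, suffix):
  0 → (19, 'abbbfcfafec')
  1 → (5, 'aeefebdefdbdbeabbbfcfafec')
  2 → (26, 'afec')
  3 → (2, 'affaeefebdefdbdbeabbbfcfafec')
  4 → (20, 'bbbfcfafec')
  5 → (21, 'bbfcfafec')
  6 → (15, 'bdbeabbbfcfafec')
  7 → (10, 'bdefdbdbeabbbfcfafec')
  8 → (17, 'beabbbfcfafec')
  9 → (22, 'bfcfafec')
  10 → (29, 'c')
  11 → (1, 'caffaeefebdefdbdbeabbbfcfafec')
  12 → (24, 'cfafec')
  13 → (14, 'dbdbeabbbfcfafec')
  14 → (16, 'dbeabbbfcfafec')
  15 → (11, 'defdbdbeabbbfcfafec')
  16 → (18, 'eabbbfcfafec')
  17 → (9, 'ebdefdbdbeabbbfcfafec')
  18 → (28, 'ec')
  19 → (6, 'eefebdefdbdbeabbbfcfafec')
  20 → (12, 'efdbdbeabbbfcfafec')
  21 → (7, 'efebdefdbdbeabbbfcfafec')
  22 → (4, 'faeefebdefdbdbeabbbfcfafec')
  23 → (25, 'fafec')
  24 → (0, 'fcaffaeefebdefdbdbeabbbfcfafec')
  25 → (23, 'fcfafec')
  26 → (13, 'fdbdbeabbbfcfafec')
  27 → (8, 'febdefdbdbeabbbfcfafec')
  28 → (27, 'fec')
  29 → (3, 'ffaeefebdefdbdbeabbbfcfafec')

SA = [19, 5, 26, 2, 20, 21, 15, 10, 17, 22, 29, 1, 24, 14, 16, 11, 18, 9, 28, 6, 12, 7, 4, 25, 0, 23, 13, 8, 27, 3]
rank  pair      lcp
   1  s[19:],s[5:]  1  'a'
   2  s[5:],s[26:]  1  'a'
   3  s[26:],s[2:]  2  'af'
   4  s[2:],s[20:]  0  ''
   5  s[20:],s[21:]  2  'bb'
   6  s[21:],s[15:]  1  'b'
   7  s[15:],s[10:]  2  'bd'
   8  s[10:],s[17:]  1  'b'
   9  s[17:],s[22:]  1  'b'
  10  s[22:],s[29:]  0  ''
  11  s[29:],s[1:]  1  'c'
  12  s[1:],s[24:]  1  'c'
  13  s[24:],s[14:]  0  ''
  14  s[14:],s[16:]  2  'db'
  15  s[16:],s[11:]  1  'd'
  16  s[11:],s[18:]  0  ''
  17  s[18:],s[9:]  1  'e'
  18  s[9:],s[28:]  1  'e'
  19  s[28:],s[6:]  1  'e'
  20  s[6:],s[12:]  1  'e'
  21  s[12:],s[7:]  2  'ef'
  22  s[7:],s[4:]  0  ''
  23  s[4:],s[25:]  2  'fa'
  24  s[25:],s[0:]  1  'f'
  25  s[0:],s[23:]  2  'fc'
  26  s[23:],s[13:]  1  'f'
  27  s[13:],s[8:]  1  'f'
  28  s[8:],s[27:]  2  'fe'
  29  s[27:],s[3:]  1  'f'

n(n+1)/2 = 30·31/2 = 465
Σ LCP = 0 + 1 + 1 + 2 + 0 + 2 + 1 + 2 + 1 + 1 + 0 + 1 + 1 + 0 + 2 + 1 + 0 + 1 + 1 + 1 + 1 + 2 + 0 + 2 + 1 + 2 + 1 + 1 + 2 + 1 = 32
distinct = 465 − 32 = 433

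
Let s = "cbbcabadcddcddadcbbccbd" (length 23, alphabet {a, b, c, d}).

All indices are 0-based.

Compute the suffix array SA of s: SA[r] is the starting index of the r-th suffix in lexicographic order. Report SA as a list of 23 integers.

[4, 14, 6, 5, 1, 17, 2, 18, 21, 3, 0, 16, 20, 19, 11, 8, 22, 13, 15, 10, 7, 12, 9]

rank | idx | suffix
   0 |   4 | abadcddcddadcbbccbd
   1 |  14 | adcbbccbd
   2 |   6 | adcddcddadcbbccbd
   3 |   5 | badcddcddadcbbccbd
   4 |   1 | bbcabadcddcddadcbbccbd
   5 |  17 | bbccbd
   6 |   2 | bcabadcddcddadcbbccbd
   7 |  18 | bccbd
   8 |  21 | bd
   9 |   3 | cabadcddcddadcbbccbd
  10 |   0 | cbbcabadcddcddadcbbccbd
  11 |  16 | cbbccbd
  12 |  20 | cbd
  13 |  19 | ccbd
  14 |  11 | cddadcbbccbd
  15 |   8 | cddcddadcbbccbd
  16 |  22 | d
  17 |  13 | dadcbbccbd
  18 |  15 | dcbbccbd
  19 |  10 | dcddadcbbccbd
  20 |   7 | dcddcddadcbbccbd
  21 |  12 | ddadcbbccbd
  22 |   9 | ddcddadcbbccbd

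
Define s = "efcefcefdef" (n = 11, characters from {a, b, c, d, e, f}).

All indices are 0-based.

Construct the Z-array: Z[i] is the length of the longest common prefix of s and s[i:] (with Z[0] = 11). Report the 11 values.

Z[0]=11
i=1: i≥r, start 0; Z[1]=0
i=2: i≥r, start 0; Z[2]=0
i=3: i≥r, start 0; Z[3]=5 grow→box=[3,8)
i=4: min(r-i=4, Z[1]=0)=0; Z[4]=0
i=5: min(r-i=3, Z[2]=0)=0; Z[5]=0
i=6: min(r-i=2, Z[3]=5)=2; Z[6]=2
i=7: min(r-i=1, Z[4]=0)=0; Z[7]=0
i=8: i≥r, start 0; Z[8]=0
i=9: i≥r, start 0; Z[9]=2 grow→box=[9,11)
i=10: min(r-i=1, Z[1]=0)=0; Z[10]=0

[11, 0, 0, 5, 0, 0, 2, 0, 0, 2, 0]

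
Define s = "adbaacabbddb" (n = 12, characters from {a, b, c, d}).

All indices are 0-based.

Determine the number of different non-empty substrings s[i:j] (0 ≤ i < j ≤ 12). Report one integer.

69

sorted suffixes:
  #0 SA[0]=3  'aacabbddb'
  #1 SA[1]=6  'abbddb'
  #2 SA[2]=4  'acabbddb'
  #3 SA[3]=0  'adbaacabbddb'
  #4 SA[4]=11  'b'
  #5 SA[5]=2  'baacabbddb'
  #6 SA[6]=7  'bbddb'
  #7 SA[7]=8  'bddb'
  #8 SA[8]=5  'cabbddb'
  #9 SA[9]=10  'db'
  #10 SA[10]=1  'dbaacabbddb'
  #11 SA[11]=9  'ddb'

SA = [3, 6, 4, 0, 11, 2, 7, 8, 5, 10, 1, 9]
rank  pair      lcp
   1  s[3:],s[6:]  1  'a'
   2  s[6:],s[4:]  1  'a'
   3  s[4:],s[0:]  1  'a'
   4  s[0:],s[11:]  0  ''
   5  s[11:],s[2:]  1  'b'
   6  s[2:],s[7:]  1  'b'
   7  s[7:],s[8:]  1  'b'
   8  s[8:],s[5:]  0  ''
   9  s[5:],s[10:]  0  ''
  10  s[10:],s[1:]  2  'db'
  11  s[1:],s[9:]  1  'd'

n(n+1)/2 = 12·13/2 = 78
Σ LCP = 0 + 1 + 1 + 1 + 0 + 1 + 1 + 1 + 0 + 0 + 2 + 1 = 9
distinct = 78 − 9 = 69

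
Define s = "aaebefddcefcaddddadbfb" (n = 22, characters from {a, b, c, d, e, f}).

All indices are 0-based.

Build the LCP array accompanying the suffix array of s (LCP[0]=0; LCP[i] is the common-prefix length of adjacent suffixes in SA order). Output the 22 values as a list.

[0, 1, 2, 1, 0, 1, 1, 0, 1, 0, 1, 1, 1, 2, 2, 3, 0, 1, 2, 0, 1, 1]

rank | idx | suffix
   0 |   0 | aaebefddcefcaddddadbfb
   1 |  17 | adbfb
   2 |  12 | addddadbfb
   3 |   1 | aebefddcefcaddddadbfb
   4 |  21 | b
   5 |   3 | befddcefcaddddadbfb
   6 |  19 | bfb
   7 |  11 | caddddadbfb
   8 |   8 | cefcaddddadbfb
   9 |  16 | dadbfb
  10 |  18 | dbfb
  11 |   7 | dcefcaddddadbfb
  12 |  15 | ddadbfb
  13 |   6 | ddcefcaddddadbfb
  14 |  14 | dddadbfb
  15 |  13 | ddddadbfb
  16 |   2 | ebefddcefcaddddadbfb
  17 |   9 | efcaddddadbfb
  18 |   4 | efddcefcaddddadbfb
  19 |  20 | fb
  20 |  10 | fcaddddadbfb
  21 |   5 | fddcefcaddddadbfb

SA = [0, 17, 12, 1, 21, 3, 19, 11, 8, 16, 18, 7, 15, 6, 14, 13, 2, 9, 4, 20, 10, 5]
i: (SA[i-1],SA[i]) lcp shared
  1: (0,17) 1 'a'
  2: (17,12) 2 'ad'
  3: (12,1) 1 'a'
  4: (1,21) 0 ''
  5: (21,3) 1 'b'
  6: (3,19) 1 'b'
  7: (19,11) 0 ''
  8: (11,8) 1 'c'
  9: (8,16) 0 ''
  10: (16,18) 1 'd'
  11: (18,7) 1 'd'
  12: (7,15) 1 'd'
  13: (15,6) 2 'dd'
  14: (6,14) 2 'dd'
  15: (14,13) 3 'ddd'
  16: (13,2) 0 ''
  17: (2,9) 1 'e'
  18: (9,4) 2 'ef'
  19: (4,20) 0 ''
  20: (20,10) 1 'f'
  21: (10,5) 1 'f'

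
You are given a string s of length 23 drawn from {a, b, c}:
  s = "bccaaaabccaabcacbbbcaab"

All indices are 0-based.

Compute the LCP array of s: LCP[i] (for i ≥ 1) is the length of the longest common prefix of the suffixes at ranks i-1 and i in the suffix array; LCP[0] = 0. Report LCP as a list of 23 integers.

rank→(start, suffix):
  0 → (3, 'aaaabccaabcacbbbcaab')
  1 → (4, 'aaabccaabcacbbbcaab')
  2 → (20, 'aab')
  3 → (10, 'aabcacbbbcaab')
  4 → (5, 'aabccaabcacbbbcaab')
  5 → (21, 'ab')
  6 → (11, 'abcacbbbcaab')
  7 → (6, 'abccaabcacbbbcaab')
  8 → (14, 'acbbbcaab')
  9 → (22, 'b')
  10 → (16, 'bbbcaab')
  11 → (17, 'bbcaab')
  12 → (18, 'bcaab')
  13 → (12, 'bcacbbbcaab')
  14 → (0, 'bccaaaabccaabcacbbbcaab')
  15 → (7, 'bccaabcacbbbcaab')
  16 → (2, 'caaaabccaabcacbbbcaab')
  17 → (19, 'caab')
  18 → (9, 'caabcacbbbcaab')
  19 → (13, 'cacbbbcaab')
  20 → (15, 'cbbbcaab')
  21 → (1, 'ccaaaabccaabcacbbbcaab')
  22 → (8, 'ccaabcacbbbcaab')

SA = [3, 4, 20, 10, 5, 21, 11, 6, 14, 22, 16, 17, 18, 12, 0, 7, 2, 19, 9, 13, 15, 1, 8]
[i] adj suffixes → lcp
  [1] 3/4 → 3 ('aaa')
  [2] 4/20 → 2 ('aa')
  [3] 20/10 → 3 ('aab')
  [4] 10/5 → 4 ('aabc')
  [5] 5/21 → 1 ('a')
  [6] 21/11 → 2 ('ab')
  [7] 11/6 → 3 ('abc')
  [8] 6/14 → 1 ('a')
  [9] 14/22 → 0 ('')
  [10] 22/16 → 1 ('b')
  [11] 16/17 → 2 ('bb')
  [12] 17/18 → 1 ('b')
  [13] 18/12 → 3 ('bca')
  [14] 12/0 → 2 ('bc')
  [15] 0/7 → 5 ('bccaa')
  [16] 7/2 → 0 ('')
  [17] 2/19 → 3 ('caa')
  [18] 19/9 → 4 ('caab')
  [19] 9/13 → 2 ('ca')
  [20] 13/15 → 1 ('c')
  [21] 15/1 → 1 ('c')
  [22] 1/8 → 4 ('ccaa')

[0, 3, 2, 3, 4, 1, 2, 3, 1, 0, 1, 2, 1, 3, 2, 5, 0, 3, 4, 2, 1, 1, 4]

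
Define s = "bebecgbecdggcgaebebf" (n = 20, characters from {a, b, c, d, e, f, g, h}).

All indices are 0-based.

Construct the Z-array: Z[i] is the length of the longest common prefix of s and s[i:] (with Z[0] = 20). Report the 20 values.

[20, 0, 2, 0, 0, 0, 2, 0, 0, 0, 0, 0, 0, 0, 0, 0, 3, 0, 1, 0]

Z[0]=20
i=1: fresh scan; Z[1]=0
i=2: fresh scan; Z[2]=2 scan→box=[2,4)
i=3: min(r-i=1, Z[1]=0)=0; Z[3]=0
i=4: fresh scan; Z[4]=0
i=5: fresh scan; Z[5]=0
i=6: fresh scan; Z[6]=2 scan→box=[6,8)
i=7: min(r-i=1, Z[1]=0)=0; Z[7]=0
i=8: fresh scan; Z[8]=0
i=9: fresh scan; Z[9]=0
i=10: fresh scan; Z[10]=0
i=11: fresh scan; Z[11]=0
i=12: fresh scan; Z[12]=0
i=13: fresh scan; Z[13]=0
i=14: fresh scan; Z[14]=0
i=15: fresh scan; Z[15]=0
i=16: fresh scan; Z[16]=3 scan→box=[16,19)
i=17: min(r-i=2, Z[1]=0)=0; Z[17]=0
i=18: min(r-i=1, Z[2]=2)=1; Z[18]=1
i=19: fresh scan; Z[19]=0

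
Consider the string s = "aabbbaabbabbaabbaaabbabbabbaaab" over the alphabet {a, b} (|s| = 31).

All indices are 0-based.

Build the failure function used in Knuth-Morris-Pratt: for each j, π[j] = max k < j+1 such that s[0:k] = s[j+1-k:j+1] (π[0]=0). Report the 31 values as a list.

[0, 1, 0, 0, 0, 1, 2, 3, 4, 1, 0, 0, 1, 2, 3, 4, 1, 2, 2, 3, 4, 1, 0, 0, 1, 0, 0, 1, 2, 2, 3]

π[0] = 0
j=1 s[j]='a': π[1]=1 (border 'a')
j=2 s[j]='b': k: 1→0; π[2]=0 (border '')
j=3 s[j]='b': π[3]=0 (border '')
j=4 s[j]='b': π[4]=0 (border '')
j=5 s[j]='a': π[5]=1 (border 'a')
j=6 s[j]='a': π[6]=2 (border 'aa')
j=7 s[j]='b': π[7]=3 (border 'aab')
j=8 s[j]='b': π[8]=4 (border 'aabb')
j=9 s[j]='a': k: 4→0; π[9]=1 (border 'a')
j=10 s[j]='b': k: 1→0; π[10]=0 (border '')
j=11 s[j]='b': π[11]=0 (border '')
j=12 s[j]='a': π[12]=1 (border 'a')
j=13 s[j]='a': π[13]=2 (border 'aa')
j=14 s[j]='b': π[14]=3 (border 'aab')
j=15 s[j]='b': π[15]=4 (border 'aabb')
j=16 s[j]='a': k: 4→0; π[16]=1 (border 'a')
j=17 s[j]='a': π[17]=2 (border 'aa')
j=18 s[j]='a': k: 2→1; π[18]=2 (border 'aa')
j=19 s[j]='b': π[19]=3 (border 'aab')
j=20 s[j]='b': π[20]=4 (border 'aabb')
j=21 s[j]='a': k: 4→0; π[21]=1 (border 'a')
j=22 s[j]='b': k: 1→0; π[22]=0 (border '')
j=23 s[j]='b': π[23]=0 (border '')
j=24 s[j]='a': π[24]=1 (border 'a')
j=25 s[j]='b': k: 1→0; π[25]=0 (border '')
j=26 s[j]='b': π[26]=0 (border '')
j=27 s[j]='a': π[27]=1 (border 'a')
j=28 s[j]='a': π[28]=2 (border 'aa')
j=29 s[j]='a': k: 2→1; π[29]=2 (border 'aa')
j=30 s[j]='b': π[30]=3 (border 'aab')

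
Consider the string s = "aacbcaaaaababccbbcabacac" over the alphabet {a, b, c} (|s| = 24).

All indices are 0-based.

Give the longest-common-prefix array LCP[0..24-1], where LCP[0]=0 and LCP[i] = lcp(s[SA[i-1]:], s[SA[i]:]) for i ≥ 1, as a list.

rank→(start, suffix):
  0 → (5, 'aaaaababccbbcabacac')
  1 → (6, 'aaaababccbbcabacac')
  2 → (7, 'aaababccbbcabacac')
  3 → (8, 'aababccbbcabacac')
  4 → (0, 'aacbcaaaaababccbbcabacac')
  5 → (9, 'ababccbbcabacac')
  6 → (18, 'abacac')
  7 → (11, 'abccbbcabacac')
  8 → (22, 'ac')
  9 → (20, 'acac')
  10 → (1, 'acbcaaaaababccbbcabacac')
  11 → (10, 'babccbbcabacac')
  12 → (19, 'bacac')
  13 → (15, 'bbcabacac')
  14 → (3, 'bcaaaaababccbbcabacac')
  15 → (16, 'bcabacac')
  16 → (12, 'bccbbcabacac')
  17 → (23, 'c')
  18 → (4, 'caaaaababccbbcabacac')
  19 → (17, 'cabacac')
  20 → (21, 'cac')
  21 → (14, 'cbbcabacac')
  22 → (2, 'cbcaaaaababccbbcabacac')
  23 → (13, 'ccbbcabacac')

SA = [5, 6, 7, 8, 0, 9, 18, 11, 22, 20, 1, 10, 19, 15, 3, 16, 12, 23, 4, 17, 21, 14, 2, 13]
rank  pair      lcp
   1  s[5:],s[6:]  4  'aaaa'
   2  s[6:],s[7:]  3  'aaa'
   3  s[7:],s[8:]  2  'aa'
   4  s[8:],s[0:]  2  'aa'
   5  s[0:],s[9:]  1  'a'
   6  s[9:],s[18:]  3  'aba'
   7  s[18:],s[11:]  2  'ab'
   8  s[11:],s[22:]  1  'a'
   9  s[22:],s[20:]  2  'ac'
  10  s[20:],s[1:]  2  'ac'
  11  s[1:],s[10:]  0  ''
  12  s[10:],s[19:]  2  'ba'
  13  s[19:],s[15:]  1  'b'
  14  s[15:],s[3:]  1  'b'
  15  s[3:],s[16:]  3  'bca'
  16  s[16:],s[12:]  2  'bc'
  17  s[12:],s[23:]  0  ''
  18  s[23:],s[4:]  1  'c'
  19  s[4:],s[17:]  2  'ca'
  20  s[17:],s[21:]  2  'ca'
  21  s[21:],s[14:]  1  'c'
  22  s[14:],s[2:]  2  'cb'
  23  s[2:],s[13:]  1  'c'

[0, 4, 3, 2, 2, 1, 3, 2, 1, 2, 2, 0, 2, 1, 1, 3, 2, 0, 1, 2, 2, 1, 2, 1]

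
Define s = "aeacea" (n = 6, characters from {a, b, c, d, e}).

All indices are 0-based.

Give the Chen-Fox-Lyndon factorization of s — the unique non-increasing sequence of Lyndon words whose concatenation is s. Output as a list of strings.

["ae", "ace", "a"]

emit factor 1: 'ae' (i=0, period=2)
emit factor 2: 'ace' (i=2, period=3)
emit factor 3: 'a' (i=5, period=1)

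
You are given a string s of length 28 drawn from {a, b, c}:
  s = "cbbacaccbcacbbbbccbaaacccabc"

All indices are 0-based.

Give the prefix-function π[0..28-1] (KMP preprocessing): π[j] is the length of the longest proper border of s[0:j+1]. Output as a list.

[0, 0, 0, 0, 1, 0, 1, 1, 2, 1, 0, 1, 2, 3, 0, 0, 1, 1, 2, 0, 0, 0, 1, 1, 1, 0, 0, 1]

π[0] = 0
j=1 s[j]='b': π[1]=0 (border '')
j=2 s[j]='b': π[2]=0 (border '')
j=3 s[j]='a': π[3]=0 (border '')
j=4 s[j]='c': π[4]=1 (border 'c')
j=5 s[j]='a': k: 1→0; π[5]=0 (border '')
j=6 s[j]='c': π[6]=1 (border 'c')
j=7 s[j]='c': k: 1→0; π[7]=1 (border 'c')
j=8 s[j]='b': π[8]=2 (border 'cb')
j=9 s[j]='c': k: 2→0; π[9]=1 (border 'c')
j=10 s[j]='a': k: 1→0; π[10]=0 (border '')
j=11 s[j]='c': π[11]=1 (border 'c')
j=12 s[j]='b': π[12]=2 (border 'cb')
j=13 s[j]='b': π[13]=3 (border 'cbb')
j=14 s[j]='b': k: 3→0; π[14]=0 (border '')
j=15 s[j]='b': π[15]=0 (border '')
j=16 s[j]='c': π[16]=1 (border 'c')
j=17 s[j]='c': k: 1→0; π[17]=1 (border 'c')
j=18 s[j]='b': π[18]=2 (border 'cb')
j=19 s[j]='a': k: 2→0; π[19]=0 (border '')
j=20 s[j]='a': π[20]=0 (border '')
j=21 s[j]='a': π[21]=0 (border '')
j=22 s[j]='c': π[22]=1 (border 'c')
j=23 s[j]='c': k: 1→0; π[23]=1 (border 'c')
j=24 s[j]='c': k: 1→0; π[24]=1 (border 'c')
j=25 s[j]='a': k: 1→0; π[25]=0 (border '')
j=26 s[j]='b': π[26]=0 (border '')
j=27 s[j]='c': π[27]=1 (border 'c')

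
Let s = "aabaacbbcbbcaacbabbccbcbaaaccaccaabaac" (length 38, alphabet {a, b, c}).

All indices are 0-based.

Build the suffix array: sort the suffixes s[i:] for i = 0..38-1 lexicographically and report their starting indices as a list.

rank→(start, suffix):
  0 → (24, 'aaaccaccaabaac')
  1 → (32, 'aabaac')
  2 → (0, 'aabaacbbcbbcaacbabbccbcbaaaccaccaabaac')
  3 → (35, 'aac')
  4 → (12, 'aacbabbccbcbaaaccaccaabaac')
  5 → (3, 'aacbbcbbcaacbabbccbcbaaaccaccaabaac')
  6 → (25, 'aaccaccaabaac')
  7 → (33, 'abaac')
  8 → (1, 'abaacbbcbbcaacbabbccbcbaaaccaccaabaac')
  9 → (16, 'abbccbcbaaaccaccaabaac')
  10 → (36, 'ac')
  11 → (13, 'acbabbccbcbaaaccaccaabaac')
  12 → (4, 'acbbcbbcaacbabbccbcbaaaccaccaabaac')
  13 → (29, 'accaabaac')
  14 → (26, 'accaccaabaac')
  15 → (23, 'baaaccaccaabaac')
  16 → (34, 'baac')
  17 → (2, 'baacbbcbbcaacbabbccbcbaaaccaccaabaac')
  18 → (15, 'babbccbcbaaaccaccaabaac')
  19 → (9, 'bbcaacbabbccbcbaaaccaccaabaac')
  20 → (6, 'bbcbbcaacbabbccbcbaaaccaccaabaac')
  21 → (17, 'bbccbcbaaaccaccaabaac')
  22 → (10, 'bcaacbabbccbcbaaaccaccaabaac')
  23 → (21, 'bcbaaaccaccaabaac')
  24 → (7, 'bcbbcaacbabbccbcbaaaccaccaabaac')
  25 → (18, 'bccbcbaaaccaccaabaac')
  26 → (37, 'c')
  27 → (31, 'caabaac')
  28 → (11, 'caacbabbccbcbaaaccaccaabaac')
  29 → (28, 'caccaabaac')
  30 → (22, 'cbaaaccaccaabaac')
  31 → (14, 'cbabbccbcbaaaccaccaabaac')
  32 → (8, 'cbbcaacbabbccbcbaaaccaccaabaac')
  33 → (5, 'cbbcbbcaacbabbccbcbaaaccaccaabaac')
  34 → (20, 'cbcbaaaccaccaabaac')
  35 → (30, 'ccaabaac')
  36 → (27, 'ccaccaabaac')
  37 → (19, 'ccbcbaaaccaccaabaac')

[24, 32, 0, 35, 12, 3, 25, 33, 1, 16, 36, 13, 4, 29, 26, 23, 34, 2, 15, 9, 6, 17, 10, 21, 7, 18, 37, 31, 11, 28, 22, 14, 8, 5, 20, 30, 27, 19]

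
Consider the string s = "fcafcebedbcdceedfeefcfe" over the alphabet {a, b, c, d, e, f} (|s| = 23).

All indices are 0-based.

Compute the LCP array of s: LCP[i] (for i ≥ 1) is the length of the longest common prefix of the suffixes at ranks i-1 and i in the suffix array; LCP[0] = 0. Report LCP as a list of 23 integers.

rank | idx | suffix
   0 |   2 | afcebedbcdceedfeefcfe
   1 |   9 | bcdceedfeefcfe
   2 |   6 | bedbcdceedfeefcfe
   3 |   1 | cafcebedbcdceedfeefcfe
   4 |  10 | cdceedfeefcfe
   5 |   4 | cebedbcdceedfeefcfe
   6 |  12 | ceedfeefcfe
   7 |  20 | cfe
   8 |   8 | dbcdceedfeefcfe
   9 |  11 | dceedfeefcfe
  10 |  15 | dfeefcfe
  11 |  22 | e
  12 |   5 | ebedbcdceedfeefcfe
  13 |   7 | edbcdceedfeefcfe
  14 |  14 | edfeefcfe
  15 |  13 | eedfeefcfe
  16 |  17 | eefcfe
  17 |  18 | efcfe
  18 |   0 | fcafcebedbcdceedfeefcfe
  19 |   3 | fcebedbcdceedfeefcfe
  20 |  19 | fcfe
  21 |  21 | fe
  22 |  16 | feefcfe

SA = [2, 9, 6, 1, 10, 4, 12, 20, 8, 11, 15, 22, 5, 7, 14, 13, 17, 18, 0, 3, 19, 21, 16]
[i] adj suffixes → lcp
  [1] 2/9 → 0 ('')
  [2] 9/6 → 1 ('b')
  [3] 6/1 → 0 ('')
  [4] 1/10 → 1 ('c')
  [5] 10/4 → 1 ('c')
  [6] 4/12 → 2 ('ce')
  [7] 12/20 → 1 ('c')
  [8] 20/8 → 0 ('')
  [9] 8/11 → 1 ('d')
  [10] 11/15 → 1 ('d')
  [11] 15/22 → 0 ('')
  [12] 22/5 → 1 ('e')
  [13] 5/7 → 1 ('e')
  [14] 7/14 → 2 ('ed')
  [15] 14/13 → 1 ('e')
  [16] 13/17 → 2 ('ee')
  [17] 17/18 → 1 ('e')
  [18] 18/0 → 0 ('')
  [19] 0/3 → 2 ('fc')
  [20] 3/19 → 2 ('fc')
  [21] 19/21 → 1 ('f')
  [22] 21/16 → 2 ('fe')

[0, 0, 1, 0, 1, 1, 2, 1, 0, 1, 1, 0, 1, 1, 2, 1, 2, 1, 0, 2, 2, 1, 2]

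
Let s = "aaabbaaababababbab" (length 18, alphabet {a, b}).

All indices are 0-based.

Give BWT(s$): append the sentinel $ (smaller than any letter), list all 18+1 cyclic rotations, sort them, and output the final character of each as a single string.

bb$aababbababbaaaaa

rank  rotation             last
    0  $aaabbaaababababbab  b
    1  aaababababbab$aaabb  b
    2  aaabbaaababababbab$  $
    3  aababababbab$aaabba  a
    4  aabbaaababababbab$a  a
    5  ab$aaabbaaababababb  b
    6  ababababbab$aaabbaa  a
    7  abababbab$aaabbaaab  b
    8  ababbab$aaabbaaabab  b
    9  abbaaababababbab$aa  a
   10  abbab$aaabbaaababab  b
   11  b$aaabbaaababababba  a
   12  baaababababbab$aaab  b
   13  bab$aaabbaaabababab  b
   14  babababbab$aaabbaaa  a
   15  bababbab$aaabbaaaba  a
   16  babbab$aaabbaaababa  a
   17  bbaaababababbab$aaa  a
   18  bbab$aaabbaaabababa  a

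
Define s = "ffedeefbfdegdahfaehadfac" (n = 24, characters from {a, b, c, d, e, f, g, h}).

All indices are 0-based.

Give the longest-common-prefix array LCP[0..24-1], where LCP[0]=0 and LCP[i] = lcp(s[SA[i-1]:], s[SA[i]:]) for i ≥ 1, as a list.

[0, 1, 1, 1, 0, 0, 0, 1, 2, 1, 0, 1, 1, 1, 1, 0, 2, 1, 1, 1, 1, 0, 0, 1]

rank | idx | suffix
   0 |  22 | ac
   1 |  19 | adfac
   2 |  16 | aehadfac
   3 |  13 | ahfaehadfac
   4 |   7 | bfdegdahfaehadfac
   5 |  23 | c
   6 |  12 | dahfaehadfac
   7 |   3 | deefbfdegdahfaehadfac
   8 |   9 | degdahfaehadfac
   9 |  20 | dfac
  10 |   2 | edeefbfdegdahfaehadfac
  11 |   4 | eefbfdegdahfaehadfac
  12 |   5 | efbfdegdahfaehadfac
  13 |  10 | egdahfaehadfac
  14 |  17 | ehadfac
  15 |  21 | fac
  16 |  15 | faehadfac
  17 |   6 | fbfdegdahfaehadfac
  18 |   8 | fdegdahfaehadfac
  19 |   1 | fedeefbfdegdahfaehadfac
  20 |   0 | ffedeefbfdegdahfaehadfac
  21 |  11 | gdahfaehadfac
  22 |  18 | hadfac
  23 |  14 | hfaehadfac

SA = [22, 19, 16, 13, 7, 23, 12, 3, 9, 20, 2, 4, 5, 10, 17, 21, 15, 6, 8, 1, 0, 11, 18, 14]
i: (SA[i-1],SA[i]) lcp shared
  1: (22,19) 1 'a'
  2: (19,16) 1 'a'
  3: (16,13) 1 'a'
  4: (13,7) 0 ''
  5: (7,23) 0 ''
  6: (23,12) 0 ''
  7: (12,3) 1 'd'
  8: (3,9) 2 'de'
  9: (9,20) 1 'd'
  10: (20,2) 0 ''
  11: (2,4) 1 'e'
  12: (4,5) 1 'e'
  13: (5,10) 1 'e'
  14: (10,17) 1 'e'
  15: (17,21) 0 ''
  16: (21,15) 2 'fa'
  17: (15,6) 1 'f'
  18: (6,8) 1 'f'
  19: (8,1) 1 'f'
  20: (1,0) 1 'f'
  21: (0,11) 0 ''
  22: (11,18) 0 ''
  23: (18,14) 1 'h'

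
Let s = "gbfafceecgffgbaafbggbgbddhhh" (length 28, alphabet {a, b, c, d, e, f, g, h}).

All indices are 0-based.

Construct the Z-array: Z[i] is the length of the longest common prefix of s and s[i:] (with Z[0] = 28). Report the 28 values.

[28, 0, 0, 0, 0, 0, 0, 0, 0, 1, 0, 0, 2, 0, 0, 0, 0, 0, 1, 2, 0, 2, 0, 0, 0, 0, 0, 0]

Z[0]=28
i=1: i≥r, start 0; Z[1]=0
i=2: i≥r, start 0; Z[2]=0
i=3: i≥r, start 0; Z[3]=0
i=4: i≥r, start 0; Z[4]=0
i=5: i≥r, start 0; Z[5]=0
i=6: i≥r, start 0; Z[6]=0
i=7: i≥r, start 0; Z[7]=0
i=8: i≥r, start 0; Z[8]=0
i=9: i≥r, start 0; Z[9]=1 grow→box=[9,10)
i=10: i≥r, start 0; Z[10]=0
i=11: i≥r, start 0; Z[11]=0
i=12: i≥r, start 0; Z[12]=2 grow→box=[12,14)
i=13: min(r-i=1, Z[1]=0)=0; Z[13]=0
i=14: i≥r, start 0; Z[14]=0
i=15: i≥r, start 0; Z[15]=0
i=16: i≥r, start 0; Z[16]=0
i=17: i≥r, start 0; Z[17]=0
i=18: i≥r, start 0; Z[18]=1 grow→box=[18,19)
i=19: i≥r, start 0; Z[19]=2 grow→box=[19,21)
i=20: min(r-i=1, Z[1]=0)=0; Z[20]=0
i=21: i≥r, start 0; Z[21]=2 grow→box=[21,23)
i=22: min(r-i=1, Z[1]=0)=0; Z[22]=0
i=23: i≥r, start 0; Z[23]=0
i=24: i≥r, start 0; Z[24]=0
i=25: i≥r, start 0; Z[25]=0
i=26: i≥r, start 0; Z[26]=0
i=27: i≥r, start 0; Z[27]=0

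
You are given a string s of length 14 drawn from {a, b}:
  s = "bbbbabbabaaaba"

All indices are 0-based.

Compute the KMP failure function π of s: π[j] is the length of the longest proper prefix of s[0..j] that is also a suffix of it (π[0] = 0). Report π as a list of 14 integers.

π[0] = 0
j=1 s[j]='b': π[1]=1 (border 'b')
j=2 s[j]='b': π[2]=2 (border 'bb')
j=3 s[j]='b': π[3]=3 (border 'bbb')
j=4 s[j]='a': k: 3→2→1→0; π[4]=0 (border '')
j=5 s[j]='b': π[5]=1 (border 'b')
j=6 s[j]='b': π[6]=2 (border 'bb')
j=7 s[j]='a': k: 2→1→0; π[7]=0 (border '')
j=8 s[j]='b': π[8]=1 (border 'b')
j=9 s[j]='a': k: 1→0; π[9]=0 (border '')
j=10 s[j]='a': π[10]=0 (border '')
j=11 s[j]='a': π[11]=0 (border '')
j=12 s[j]='b': π[12]=1 (border 'b')
j=13 s[j]='a': k: 1→0; π[13]=0 (border '')

[0, 1, 2, 3, 0, 1, 2, 0, 1, 0, 0, 0, 1, 0]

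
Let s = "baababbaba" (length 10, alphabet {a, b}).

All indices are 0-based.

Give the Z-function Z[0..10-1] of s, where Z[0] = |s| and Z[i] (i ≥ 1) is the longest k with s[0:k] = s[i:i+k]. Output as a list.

[10, 0, 0, 2, 0, 1, 2, 0, 2, 0]

Z[0]=10
i=1: outside box; Z[1]=0
i=2: outside box; Z[2]=0
i=3: outside box; Z[3]=2 grow→box=[3,5)
i=4: min(r-i=1, Z[1]=0)=0; Z[4]=0
i=5: outside box; Z[5]=1 grow→box=[5,6)
i=6: outside box; Z[6]=2 grow→box=[6,8)
i=7: min(r-i=1, Z[1]=0)=0; Z[7]=0
i=8: outside box; Z[8]=2 grow→box=[8,10)
i=9: min(r-i=1, Z[1]=0)=0; Z[9]=0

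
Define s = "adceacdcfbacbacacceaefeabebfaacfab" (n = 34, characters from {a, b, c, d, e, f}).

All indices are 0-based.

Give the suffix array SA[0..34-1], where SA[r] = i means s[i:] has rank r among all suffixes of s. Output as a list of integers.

[28, 32, 23, 13, 10, 15, 4, 29, 0, 19, 33, 12, 9, 24, 26, 14, 11, 16, 5, 2, 17, 30, 7, 1, 6, 22, 3, 18, 25, 20, 27, 31, 8, 21]

rank | idx | suffix
   0 |  28 | aacfab
   1 |  32 | ab
   2 |  23 | abebfaacfab
   3 |  13 | acacceaefeabebfaacfab
   4 |  10 | acbacacceaefeabebfaacfab
   5 |  15 | acceaefeabebfaacfab
   6 |   4 | acdcfbacbacacceaefeabebfaacfab
   7 |  29 | acfab
   8 |   0 | adceacdcfbacbacacceaefeabebfaacfab
   9 |  19 | aefeabebfaacfab
  10 |  33 | b
  11 |  12 | bacacceaefeabebfaacfab
  12 |   9 | bacbacacceaefeabebfaacfab
  13 |  24 | bebfaacfab
  14 |  26 | bfaacfab
  15 |  14 | cacceaefeabebfaacfab
  16 |  11 | cbacacceaefeabebfaacfab
  17 |  16 | cceaefeabebfaacfab
  18 |   5 | cdcfbacbacacceaefeabebfaacfab
  19 |   2 | ceacdcfbacbacacceaefeabebfaacfab
  20 |  17 | ceaefeabebfaacfab
  21 |  30 | cfab
  22 |   7 | cfbacbacacceaefeabebfaacfab
  23 |   1 | dceacdcfbacbacacceaefeabebfaacfab
  24 |   6 | dcfbacbacacceaefeabebfaacfab
  25 |  22 | eabebfaacfab
  26 |   3 | eacdcfbacbacacceaefeabebfaacfab
  27 |  18 | eaefeabebfaacfab
  28 |  25 | ebfaacfab
  29 |  20 | efeabebfaacfab
  30 |  27 | faacfab
  31 |  31 | fab
  32 |   8 | fbacbacacceaefeabebfaacfab
  33 |  21 | feabebfaacfab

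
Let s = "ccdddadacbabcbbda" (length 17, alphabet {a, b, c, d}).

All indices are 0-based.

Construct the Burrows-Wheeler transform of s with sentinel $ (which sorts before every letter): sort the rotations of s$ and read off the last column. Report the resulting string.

adbddccabab$cbaddc

rank  rotation            last
    0  $ccdddadacbabcbbda  a
    1  a$ccdddadacbabcbbd  d
    2  abcbbda$ccdddadacb  b
    3  acbabcbbda$ccdddad  d
    4  adacbabcbbda$ccddd  d
    5  babcbbda$ccdddadac  c
    6  bbda$ccdddadacbabc  c
    7  bcbbda$ccdddadacba  a
    8  bda$ccdddadacbabcb  b
    9  cbabcbbda$ccdddada  a
   10  cbbda$ccdddadacbab  b
   11  ccdddadacbabcbbda$  $
   12  cdddadacbabcbbda$c  c
   13  da$ccdddadacbabcbb  b
   14  dacbabcbbda$ccddda  a
   15  dadacbabcbbda$ccdd  d
   16  ddadacbabcbbda$ccd  d
   17  dddadacbabcbbda$cc  c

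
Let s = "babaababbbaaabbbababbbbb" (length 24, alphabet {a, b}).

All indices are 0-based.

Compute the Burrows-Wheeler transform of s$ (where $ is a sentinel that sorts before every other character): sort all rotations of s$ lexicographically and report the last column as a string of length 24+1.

bbbababbabbba$baabbbbaaba

rank  rotation                   last
    0  $babaababbbaaabbbababbbbb  b
    1  aaabbbababbbbb$babaababbb  b
    2  aababbbaaabbbababbbbb$bab  b
    3  aabbbababbbbb$babaababbba  a
    4  abaababbbaaabbbababbbbb$b  b
    5  ababbbaaabbbababbbbb$baba  a
    6  ababbbbb$babaababbbaaabbb  b
    7  abbbaaabbbababbbbb$babaab  b
    8  abbbababbbbb$babaababbbaa  a
    9  abbbbb$babaababbbaaabbbab  b
   10  b$babaababbbaaabbbababbbb  b
   11  baaabbbababbbbb$babaababb  b
   12  baababbbaaabbbababbbbb$ba  a
   13  babaababbbaaabbbababbbbb$  $
   14  bababbbbb$babaababbbaaabb  b
   15  babbbaaabbbababbbbb$babaa  a
   16  babbbbb$babaababbbaaabbba  a
   17  bb$babaababbbaaabbbababbb  b
   18  bbaaabbbababbbbb$babaabab  b
   19  bbababbbbb$babaababbbaaab  b
   20  bbb$babaababbbaaabbbababb  b
   21  bbbaaabbbababbbbb$babaaba  a
   22  bbbababbbbb$babaababbbaaa  a
   23  bbbb$babaababbbaaabbbabab  b
   24  bbbbb$babaababbbaaabbbaba  a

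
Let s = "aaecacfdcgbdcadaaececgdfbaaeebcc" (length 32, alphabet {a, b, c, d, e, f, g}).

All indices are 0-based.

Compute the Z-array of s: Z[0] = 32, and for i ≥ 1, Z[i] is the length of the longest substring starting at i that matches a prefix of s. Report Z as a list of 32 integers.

[32, 1, 0, 0, 1, 0, 0, 0, 0, 0, 0, 0, 0, 1, 0, 4, 1, 0, 0, 0, 0, 0, 0, 0, 0, 3, 1, 0, 0, 0, 0, 0]

Z[0]=32
i=1: outside box; Z[1]=1 grow→box=[1,2)
i=2: outside box; Z[2]=0
i=3: outside box; Z[3]=0
i=4: outside box; Z[4]=1 grow→box=[4,5)
i=5: outside box; Z[5]=0
i=6: outside box; Z[6]=0
i=7: outside box; Z[7]=0
i=8: outside box; Z[8]=0
i=9: outside box; Z[9]=0
i=10: outside box; Z[10]=0
i=11: outside box; Z[11]=0
i=12: outside box; Z[12]=0
i=13: outside box; Z[13]=1 grow→box=[13,14)
i=14: outside box; Z[14]=0
i=15: outside box; Z[15]=4 grow→box=[15,19)
i=16: min(r-i=3, Z[1]=1)=1; Z[16]=1
i=17: min(r-i=2, Z[2]=0)=0; Z[17]=0
i=18: min(r-i=1, Z[3]=0)=0; Z[18]=0
i=19: outside box; Z[19]=0
i=20: outside box; Z[20]=0
i=21: outside box; Z[21]=0
i=22: outside box; Z[22]=0
i=23: outside box; Z[23]=0
i=24: outside box; Z[24]=0
i=25: outside box; Z[25]=3 grow→box=[25,28)
i=26: min(r-i=2, Z[1]=1)=1; Z[26]=1
i=27: min(r-i=1, Z[2]=0)=0; Z[27]=0
i=28: outside box; Z[28]=0
i=29: outside box; Z[29]=0
i=30: outside box; Z[30]=0
i=31: outside box; Z[31]=0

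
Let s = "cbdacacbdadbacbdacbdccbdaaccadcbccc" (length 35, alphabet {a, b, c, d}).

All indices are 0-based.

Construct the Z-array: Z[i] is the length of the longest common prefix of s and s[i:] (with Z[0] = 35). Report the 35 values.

Z[0]=35
i=1: i≥r, start 0; Z[1]=0
i=2: i≥r, start 0; Z[2]=0
i=3: i≥r, start 0; Z[3]=0
i=4: i≥r, start 0; Z[4]=1 scan→box=[4,5)
i=5: i≥r, start 0; Z[5]=0
i=6: i≥r, start 0; Z[6]=4 scan→box=[6,10)
i=7: min(r-i=3, Z[1]=0)=0; Z[7]=0
i=8: min(r-i=2, Z[2]=0)=0; Z[8]=0
i=9: min(r-i=1, Z[3]=0)=0; Z[9]=0
i=10: i≥r, start 0; Z[10]=0
i=11: i≥r, start 0; Z[11]=0
i=12: i≥r, start 0; Z[12]=0
i=13: i≥r, start 0; Z[13]=5 scan→box=[13,18)
i=14: min(r-i=4, Z[1]=0)=0; Z[14]=0
i=15: min(r-i=3, Z[2]=0)=0; Z[15]=0
i=16: min(r-i=2, Z[3]=0)=0; Z[16]=0
i=17: min(r-i=1, Z[4]=1)=1; Z[17]=3 scan→box=[17,20)
i=18: min(r-i=2, Z[1]=0)=0; Z[18]=0
i=19: min(r-i=1, Z[2]=0)=0; Z[19]=0
i=20: i≥r, start 0; Z[20]=1 scan→box=[20,21)
i=21: i≥r, start 0; Z[21]=4 scan→box=[21,25)
i=22: min(r-i=3, Z[1]=0)=0; Z[22]=0
i=23: min(r-i=2, Z[2]=0)=0; Z[23]=0
i=24: min(r-i=1, Z[3]=0)=0; Z[24]=0
i=25: i≥r, start 0; Z[25]=0
i=26: i≥r, start 0; Z[26]=1 scan→box=[26,27)
i=27: i≥r, start 0; Z[27]=1 scan→box=[27,28)
i=28: i≥r, start 0; Z[28]=0
i=29: i≥r, start 0; Z[29]=0
i=30: i≥r, start 0; Z[30]=2 scan→box=[30,32)
i=31: min(r-i=1, Z[1]=0)=0; Z[31]=0
i=32: i≥r, start 0; Z[32]=1 scan→box=[32,33)
i=33: i≥r, start 0; Z[33]=1 scan→box=[33,34)
i=34: i≥r, start 0; Z[34]=1 scan→box=[34,35)

[35, 0, 0, 0, 1, 0, 4, 0, 0, 0, 0, 0, 0, 5, 0, 0, 0, 3, 0, 0, 1, 4, 0, 0, 0, 0, 1, 1, 0, 0, 2, 0, 1, 1, 1]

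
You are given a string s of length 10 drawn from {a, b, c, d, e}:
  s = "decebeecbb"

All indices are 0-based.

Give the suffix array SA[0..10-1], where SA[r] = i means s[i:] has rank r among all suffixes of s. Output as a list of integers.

rank | idx | suffix
   0 |   9 | b
   1 |   8 | bb
   2 |   4 | beecbb
   3 |   7 | cbb
   4 |   2 | cebeecbb
   5 |   0 | decebeecbb
   6 |   3 | ebeecbb
   7 |   6 | ecbb
   8 |   1 | ecebeecbb
   9 |   5 | eecbb

[9, 8, 4, 7, 2, 0, 3, 6, 1, 5]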